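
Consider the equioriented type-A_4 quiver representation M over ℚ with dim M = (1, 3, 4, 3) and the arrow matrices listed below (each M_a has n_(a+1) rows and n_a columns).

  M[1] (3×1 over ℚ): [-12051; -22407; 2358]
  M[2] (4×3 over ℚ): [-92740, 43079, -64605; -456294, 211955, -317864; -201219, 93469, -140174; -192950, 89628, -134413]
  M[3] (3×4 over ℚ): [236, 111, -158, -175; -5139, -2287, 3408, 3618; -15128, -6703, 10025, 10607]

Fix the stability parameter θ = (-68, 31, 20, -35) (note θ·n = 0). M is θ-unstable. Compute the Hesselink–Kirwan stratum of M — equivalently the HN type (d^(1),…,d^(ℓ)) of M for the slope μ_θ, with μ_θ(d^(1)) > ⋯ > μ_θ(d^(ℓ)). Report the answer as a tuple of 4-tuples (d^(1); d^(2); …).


Interval decomposition of M: I[1,4], I[2,4]^2, I[3,3].
HN type (ℓ=3): μ^(1)=20; μ^(2)=16/3; μ^(3)=-68

((0, 0, 1, 0); (0, 3, 3, 3); (1, 0, 0, 0))


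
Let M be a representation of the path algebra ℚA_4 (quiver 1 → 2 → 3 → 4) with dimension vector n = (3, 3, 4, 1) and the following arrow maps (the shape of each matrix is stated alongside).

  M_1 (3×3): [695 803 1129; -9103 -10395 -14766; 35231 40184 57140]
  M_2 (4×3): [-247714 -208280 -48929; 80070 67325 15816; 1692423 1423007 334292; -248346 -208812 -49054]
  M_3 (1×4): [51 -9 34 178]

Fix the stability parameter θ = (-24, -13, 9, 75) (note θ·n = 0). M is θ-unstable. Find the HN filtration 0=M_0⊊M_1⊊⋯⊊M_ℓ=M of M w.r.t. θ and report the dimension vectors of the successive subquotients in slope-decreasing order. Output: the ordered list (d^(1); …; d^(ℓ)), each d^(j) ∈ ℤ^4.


Interval decomposition of M: I[1,3]^2, I[1,4], I[3,3].
HN type (ℓ=4): μ^(1)=75; μ^(2)=9; μ^(3)=-13; μ^(4)=-24

((0, 0, 0, 1); (0, 0, 4, 0); (0, 3, 0, 0); (3, 0, 0, 0))


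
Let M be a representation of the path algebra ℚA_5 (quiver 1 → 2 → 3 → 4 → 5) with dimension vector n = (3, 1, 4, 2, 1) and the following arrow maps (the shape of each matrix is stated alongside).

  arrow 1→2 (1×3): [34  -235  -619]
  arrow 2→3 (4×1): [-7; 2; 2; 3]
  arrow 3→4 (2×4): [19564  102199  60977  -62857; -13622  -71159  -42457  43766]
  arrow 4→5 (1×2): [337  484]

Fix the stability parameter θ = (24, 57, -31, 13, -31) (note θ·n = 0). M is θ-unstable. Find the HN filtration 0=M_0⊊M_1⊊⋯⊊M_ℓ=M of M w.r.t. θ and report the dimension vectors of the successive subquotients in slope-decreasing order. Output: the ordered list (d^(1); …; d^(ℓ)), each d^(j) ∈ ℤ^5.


Interval decomposition of M: I[1,1]^2, I[1,5], I[3,3]^2, I[3,4].
HN type (ℓ=4): μ^(1)=24; μ^(2)=13; μ^(3)=32/5; μ^(4)=-31

((2, 0, 0, 0, 0); (0, 0, 0, 1, 0); (1, 1, 1, 1, 1); (0, 0, 3, 0, 0))


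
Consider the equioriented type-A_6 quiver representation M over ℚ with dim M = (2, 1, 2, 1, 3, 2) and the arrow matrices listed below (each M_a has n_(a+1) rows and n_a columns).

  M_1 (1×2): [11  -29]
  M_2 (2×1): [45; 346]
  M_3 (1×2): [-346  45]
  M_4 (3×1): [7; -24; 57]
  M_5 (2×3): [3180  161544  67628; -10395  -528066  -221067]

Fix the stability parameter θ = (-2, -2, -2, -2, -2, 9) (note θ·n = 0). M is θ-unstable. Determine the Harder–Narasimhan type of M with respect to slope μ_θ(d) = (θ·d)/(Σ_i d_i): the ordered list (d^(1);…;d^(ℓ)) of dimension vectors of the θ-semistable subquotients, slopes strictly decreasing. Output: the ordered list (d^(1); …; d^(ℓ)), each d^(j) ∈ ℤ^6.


Interval decomposition of M: I[1,1], I[1,3], I[3,5], I[5,5], I[5,6], I[6,6].
HN type (ℓ=2): μ^(1)=9; μ^(2)=-2

((0, 0, 0, 0, 0, 2); (2, 1, 2, 1, 3, 0))


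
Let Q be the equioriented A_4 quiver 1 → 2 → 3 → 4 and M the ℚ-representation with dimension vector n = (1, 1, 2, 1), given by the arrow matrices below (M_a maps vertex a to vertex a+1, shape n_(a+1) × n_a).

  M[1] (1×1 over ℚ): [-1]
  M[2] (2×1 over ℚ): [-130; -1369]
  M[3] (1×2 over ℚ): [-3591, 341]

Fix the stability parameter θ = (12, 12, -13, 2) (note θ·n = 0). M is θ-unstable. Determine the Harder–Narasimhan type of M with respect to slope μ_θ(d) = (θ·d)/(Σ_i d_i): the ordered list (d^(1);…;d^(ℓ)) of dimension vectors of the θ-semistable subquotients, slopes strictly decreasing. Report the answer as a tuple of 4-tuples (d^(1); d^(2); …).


Barcode: M ≅ I[1,4], I[3,3]. HN layers by μ_θ (2 steps, strictly decreasing):
  μ^(1)=13/4; μ^(2)=-13

((1, 1, 1, 1); (0, 0, 1, 0))


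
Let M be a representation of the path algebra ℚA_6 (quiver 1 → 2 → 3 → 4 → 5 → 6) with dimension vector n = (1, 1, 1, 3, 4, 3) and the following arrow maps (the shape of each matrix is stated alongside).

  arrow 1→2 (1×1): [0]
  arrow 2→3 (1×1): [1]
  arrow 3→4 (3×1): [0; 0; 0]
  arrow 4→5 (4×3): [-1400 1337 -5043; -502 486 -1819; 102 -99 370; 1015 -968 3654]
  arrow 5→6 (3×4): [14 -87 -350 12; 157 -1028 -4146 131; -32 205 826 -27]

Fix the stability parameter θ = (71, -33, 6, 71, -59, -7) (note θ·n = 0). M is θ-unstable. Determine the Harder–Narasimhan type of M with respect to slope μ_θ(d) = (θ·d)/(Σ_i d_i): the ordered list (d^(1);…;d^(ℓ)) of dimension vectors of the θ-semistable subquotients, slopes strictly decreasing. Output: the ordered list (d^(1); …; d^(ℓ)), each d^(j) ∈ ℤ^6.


Barcode: M ≅ I[1,1], I[2,3], I[4,6]^3, I[5,5]. HN layers by μ_θ (5 steps, strictly decreasing):
  μ^(1)=71; μ^(2)=6; μ^(3)=5/3; μ^(4)=-33; μ^(5)=-59

((1, 0, 0, 0, 0, 0); (0, 0, 1, 0, 0, 0); (0, 0, 0, 3, 3, 3); (0, 1, 0, 0, 0, 0); (0, 0, 0, 0, 1, 0))


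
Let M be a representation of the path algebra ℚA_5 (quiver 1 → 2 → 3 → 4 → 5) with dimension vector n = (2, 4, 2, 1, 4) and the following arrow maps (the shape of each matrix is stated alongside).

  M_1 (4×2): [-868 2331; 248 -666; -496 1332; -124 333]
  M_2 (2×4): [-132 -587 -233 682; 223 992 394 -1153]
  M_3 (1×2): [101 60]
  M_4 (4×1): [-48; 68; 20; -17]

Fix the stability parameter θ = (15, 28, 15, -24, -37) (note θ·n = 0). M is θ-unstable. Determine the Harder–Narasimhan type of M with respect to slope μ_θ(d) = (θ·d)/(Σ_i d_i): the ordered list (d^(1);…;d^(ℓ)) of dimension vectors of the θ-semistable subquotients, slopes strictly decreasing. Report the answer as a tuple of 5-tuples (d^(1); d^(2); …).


Barcode: M ≅ I[1,1], I[1,2], I[2,2], I[2,3], I[2,5], I[5,5]^3. HN layers by μ_θ (5 steps, strictly decreasing):
  μ^(1)=28; μ^(2)=43/2; μ^(3)=15; μ^(4)=-9/2; μ^(5)=-37

((0, 2, 0, 0, 0); (0, 1, 1, 0, 0); (2, 0, 0, 0, 0); (0, 1, 1, 1, 1); (0, 0, 0, 0, 3))


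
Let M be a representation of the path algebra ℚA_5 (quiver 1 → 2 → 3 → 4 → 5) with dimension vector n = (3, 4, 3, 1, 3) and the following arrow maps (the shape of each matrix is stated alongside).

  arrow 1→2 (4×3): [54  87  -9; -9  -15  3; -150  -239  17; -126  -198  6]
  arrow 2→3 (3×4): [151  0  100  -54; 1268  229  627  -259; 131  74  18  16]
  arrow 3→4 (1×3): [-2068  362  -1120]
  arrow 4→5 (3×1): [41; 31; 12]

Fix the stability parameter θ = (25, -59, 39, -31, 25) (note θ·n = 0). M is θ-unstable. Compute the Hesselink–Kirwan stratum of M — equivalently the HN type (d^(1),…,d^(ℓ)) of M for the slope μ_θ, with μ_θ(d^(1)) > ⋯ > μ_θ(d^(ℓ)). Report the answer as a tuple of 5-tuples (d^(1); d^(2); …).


Barcode: M ≅ I[1,1], I[1,3], I[1,5], I[2,2], I[2,3], I[5,5]^2. HN layers by μ_θ (5 steps, strictly decreasing):
  μ^(1)=39; μ^(2)=25; μ^(3)=4; μ^(4)=-17; μ^(5)=-59

((0, 0, 2, 0, 0); (1, 0, 0, 0, 3); (0, 0, 1, 1, 0); (2, 2, 0, 0, 0); (0, 2, 0, 0, 0))


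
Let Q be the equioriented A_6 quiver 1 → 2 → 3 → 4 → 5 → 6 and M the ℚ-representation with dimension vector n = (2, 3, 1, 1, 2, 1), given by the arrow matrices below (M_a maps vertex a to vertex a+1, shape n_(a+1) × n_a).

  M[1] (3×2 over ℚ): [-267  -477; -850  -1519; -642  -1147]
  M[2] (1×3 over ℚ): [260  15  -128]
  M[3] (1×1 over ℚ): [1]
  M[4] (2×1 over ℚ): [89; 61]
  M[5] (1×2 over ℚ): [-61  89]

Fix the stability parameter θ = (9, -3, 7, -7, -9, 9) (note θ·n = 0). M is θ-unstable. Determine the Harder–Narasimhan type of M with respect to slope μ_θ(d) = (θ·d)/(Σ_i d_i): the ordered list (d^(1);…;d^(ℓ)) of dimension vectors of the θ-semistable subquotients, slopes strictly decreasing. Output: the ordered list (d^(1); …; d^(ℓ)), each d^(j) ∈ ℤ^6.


Interval decomposition of M: I[1,2], I[1,5], I[2,2], I[5,6].
HN type (ℓ=5): μ^(1)=9; μ^(2)=3; μ^(3)=-3/5; μ^(4)=-3; μ^(5)=-9

((0, 0, 0, 0, 0, 1); (1, 1, 0, 0, 0, 0); (1, 1, 1, 1, 1, 0); (0, 1, 0, 0, 0, 0); (0, 0, 0, 0, 1, 0))


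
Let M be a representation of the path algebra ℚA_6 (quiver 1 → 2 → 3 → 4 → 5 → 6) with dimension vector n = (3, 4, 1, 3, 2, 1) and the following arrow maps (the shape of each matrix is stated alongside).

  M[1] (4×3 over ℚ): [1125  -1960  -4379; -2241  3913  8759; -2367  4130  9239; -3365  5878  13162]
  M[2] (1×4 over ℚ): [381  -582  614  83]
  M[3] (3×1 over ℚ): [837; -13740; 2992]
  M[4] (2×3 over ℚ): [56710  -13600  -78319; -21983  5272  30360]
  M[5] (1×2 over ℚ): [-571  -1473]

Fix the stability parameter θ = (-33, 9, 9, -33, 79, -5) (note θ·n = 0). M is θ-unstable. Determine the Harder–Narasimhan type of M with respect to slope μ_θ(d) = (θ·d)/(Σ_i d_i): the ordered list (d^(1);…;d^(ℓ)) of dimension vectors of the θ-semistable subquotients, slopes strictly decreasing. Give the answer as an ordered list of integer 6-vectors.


Barcode: M ≅ I[1,2]^2, I[1,6], I[2,2], I[4,4], I[4,5]. HN layers by μ_θ (5 steps, strictly decreasing):
  μ^(1)=79; μ^(2)=37; μ^(3)=9; μ^(4)=-5; μ^(5)=-33

((0, 0, 0, 0, 1, 0); (0, 0, 0, 0, 1, 1); (0, 3, 0, 0, 0, 0); (0, 1, 1, 1, 0, 0); (3, 0, 0, 2, 0, 0))


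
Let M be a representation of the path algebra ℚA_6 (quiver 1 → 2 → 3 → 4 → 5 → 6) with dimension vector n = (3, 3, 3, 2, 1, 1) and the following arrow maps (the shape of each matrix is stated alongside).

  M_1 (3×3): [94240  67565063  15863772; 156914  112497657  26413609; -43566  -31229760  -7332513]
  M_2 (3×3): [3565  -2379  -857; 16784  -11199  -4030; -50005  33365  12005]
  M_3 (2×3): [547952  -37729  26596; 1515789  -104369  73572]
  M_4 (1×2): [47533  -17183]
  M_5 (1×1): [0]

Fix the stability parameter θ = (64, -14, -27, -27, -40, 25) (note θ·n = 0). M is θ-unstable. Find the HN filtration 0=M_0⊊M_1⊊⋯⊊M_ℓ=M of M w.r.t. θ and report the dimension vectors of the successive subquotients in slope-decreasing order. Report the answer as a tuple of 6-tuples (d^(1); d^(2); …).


Via rank(M_{q-1}∘⋯∘M_p): M ≅ I[1,2], I[1,4], I[1,5], I[3,3], I[6,6].
μ_θ-semistable layers: μ^(1)=25; μ^(2)=-1; μ^(3)=-44/5; μ^(4)=-27

((1, 1, 0, 0, 0, 1); (1, 1, 1, 1, 0, 0); (1, 1, 1, 1, 1, 0); (0, 0, 1, 0, 0, 0))


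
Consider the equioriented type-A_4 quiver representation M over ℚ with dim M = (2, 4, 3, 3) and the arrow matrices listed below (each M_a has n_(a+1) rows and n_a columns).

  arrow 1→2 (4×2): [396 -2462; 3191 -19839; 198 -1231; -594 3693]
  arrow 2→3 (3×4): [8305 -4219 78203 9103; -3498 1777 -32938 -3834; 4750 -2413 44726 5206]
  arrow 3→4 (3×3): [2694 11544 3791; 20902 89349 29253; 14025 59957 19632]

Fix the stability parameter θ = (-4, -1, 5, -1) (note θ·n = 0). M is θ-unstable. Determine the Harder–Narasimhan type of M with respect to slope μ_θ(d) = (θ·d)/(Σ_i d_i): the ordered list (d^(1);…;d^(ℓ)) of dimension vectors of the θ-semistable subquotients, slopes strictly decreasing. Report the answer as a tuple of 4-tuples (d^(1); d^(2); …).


Via rank(M_{q-1}∘⋯∘M_p): M ≅ I[1,2], I[1,4], I[2,2], I[2,4], I[3,4].
μ_θ-semistable layers: μ^(1)=2; μ^(2)=-1; μ^(3)=-4

((0, 0, 3, 3); (0, 4, 0, 0); (2, 0, 0, 0))


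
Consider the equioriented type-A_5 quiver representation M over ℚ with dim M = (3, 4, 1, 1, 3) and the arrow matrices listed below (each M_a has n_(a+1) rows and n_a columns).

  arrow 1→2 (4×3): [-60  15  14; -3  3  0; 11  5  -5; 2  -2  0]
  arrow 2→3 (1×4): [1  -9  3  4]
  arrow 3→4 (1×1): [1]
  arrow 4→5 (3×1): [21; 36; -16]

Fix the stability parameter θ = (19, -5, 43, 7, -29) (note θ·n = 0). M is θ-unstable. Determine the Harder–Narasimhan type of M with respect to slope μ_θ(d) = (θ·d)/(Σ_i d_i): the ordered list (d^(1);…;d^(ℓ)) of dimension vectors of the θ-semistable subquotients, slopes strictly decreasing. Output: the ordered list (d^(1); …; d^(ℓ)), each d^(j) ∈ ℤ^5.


Barcode: M ≅ I[1,2]^2, I[1,5], I[2,2], I[5,5]^2. HN layers by μ_θ (3 steps, strictly decreasing):
  μ^(1)=7; μ^(2)=-5; μ^(3)=-29

((3, 3, 1, 1, 1); (0, 1, 0, 0, 0); (0, 0, 0, 0, 2))


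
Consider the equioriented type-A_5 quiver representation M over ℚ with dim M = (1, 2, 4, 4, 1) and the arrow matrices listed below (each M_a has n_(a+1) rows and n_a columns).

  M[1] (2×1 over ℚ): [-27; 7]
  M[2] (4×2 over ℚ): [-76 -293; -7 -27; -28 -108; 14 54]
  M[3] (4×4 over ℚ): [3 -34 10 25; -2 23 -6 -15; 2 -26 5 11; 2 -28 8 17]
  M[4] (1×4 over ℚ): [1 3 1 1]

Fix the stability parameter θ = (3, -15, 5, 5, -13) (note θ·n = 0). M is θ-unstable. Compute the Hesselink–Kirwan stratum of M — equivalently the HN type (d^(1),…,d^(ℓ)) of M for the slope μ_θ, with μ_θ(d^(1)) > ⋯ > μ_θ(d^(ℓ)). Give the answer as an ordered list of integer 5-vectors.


Via rank(M_{q-1}∘⋯∘M_p): M ≅ I[1,5], I[2,4], I[3,4]^2.
μ_θ-semistable layers: μ^(1)=5; μ^(2)=-1; μ^(3)=-6; μ^(4)=-15

((0, 0, 3, 3, 0); (0, 0, 1, 1, 1); (1, 1, 0, 0, 0); (0, 1, 0, 0, 0))


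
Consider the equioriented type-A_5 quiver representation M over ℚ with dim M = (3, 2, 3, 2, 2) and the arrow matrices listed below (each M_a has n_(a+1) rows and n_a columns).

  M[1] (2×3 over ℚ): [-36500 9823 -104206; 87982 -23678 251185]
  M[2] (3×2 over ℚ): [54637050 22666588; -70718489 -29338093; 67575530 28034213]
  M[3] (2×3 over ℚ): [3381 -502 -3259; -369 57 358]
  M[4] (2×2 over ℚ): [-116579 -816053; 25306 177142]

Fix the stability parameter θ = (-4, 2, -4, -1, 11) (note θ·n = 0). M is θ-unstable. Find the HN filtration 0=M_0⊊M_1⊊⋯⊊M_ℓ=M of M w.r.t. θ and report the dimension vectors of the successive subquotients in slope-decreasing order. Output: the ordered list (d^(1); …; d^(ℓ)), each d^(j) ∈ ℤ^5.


Interval decomposition of M: I[1,1], I[1,4], I[1,5], I[3,3], I[5,5].
HN type (ℓ=3): μ^(1)=11; μ^(2)=-1; μ^(3)=-4

((0, 0, 0, 0, 2); (0, 2, 2, 2, 0); (3, 0, 1, 0, 0))


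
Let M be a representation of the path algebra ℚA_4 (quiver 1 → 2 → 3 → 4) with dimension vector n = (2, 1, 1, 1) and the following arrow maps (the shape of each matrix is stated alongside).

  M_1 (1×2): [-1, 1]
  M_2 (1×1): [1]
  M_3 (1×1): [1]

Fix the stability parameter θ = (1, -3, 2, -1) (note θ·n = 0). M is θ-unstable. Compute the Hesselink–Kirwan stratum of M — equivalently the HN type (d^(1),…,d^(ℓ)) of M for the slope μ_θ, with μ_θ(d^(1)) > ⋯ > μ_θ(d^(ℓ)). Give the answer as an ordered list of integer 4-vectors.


Barcode: M ≅ I[1,1], I[1,4]. HN layers by μ_θ (3 steps, strictly decreasing):
  μ^(1)=1; μ^(2)=1/2; μ^(3)=-1

((1, 0, 0, 0); (0, 0, 1, 1); (1, 1, 0, 0))


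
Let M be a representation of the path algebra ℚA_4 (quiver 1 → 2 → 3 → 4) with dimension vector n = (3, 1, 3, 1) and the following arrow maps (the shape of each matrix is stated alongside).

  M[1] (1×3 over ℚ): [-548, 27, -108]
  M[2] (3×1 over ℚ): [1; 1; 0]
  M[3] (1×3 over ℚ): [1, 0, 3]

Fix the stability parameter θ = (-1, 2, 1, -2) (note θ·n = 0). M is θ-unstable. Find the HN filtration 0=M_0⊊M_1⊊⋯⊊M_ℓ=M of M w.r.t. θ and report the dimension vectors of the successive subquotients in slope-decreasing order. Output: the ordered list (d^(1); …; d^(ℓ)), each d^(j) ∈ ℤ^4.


Barcode: M ≅ I[1,1]^2, I[1,4], I[3,3]^2. HN layers by μ_θ (3 steps, strictly decreasing):
  μ^(1)=1; μ^(2)=1/3; μ^(3)=-1

((0, 0, 2, 0); (0, 1, 1, 1); (3, 0, 0, 0))


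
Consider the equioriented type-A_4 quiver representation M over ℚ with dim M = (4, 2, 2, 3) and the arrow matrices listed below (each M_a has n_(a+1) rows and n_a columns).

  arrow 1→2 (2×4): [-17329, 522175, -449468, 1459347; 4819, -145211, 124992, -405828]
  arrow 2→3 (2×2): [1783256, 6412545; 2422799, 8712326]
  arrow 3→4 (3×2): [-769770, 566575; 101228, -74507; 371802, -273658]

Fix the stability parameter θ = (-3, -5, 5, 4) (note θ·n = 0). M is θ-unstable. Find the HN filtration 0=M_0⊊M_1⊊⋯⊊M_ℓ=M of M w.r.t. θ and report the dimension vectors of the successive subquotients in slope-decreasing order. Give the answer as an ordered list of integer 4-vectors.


Via rank(M_{q-1}∘⋯∘M_p): M ≅ I[1,1]^2, I[1,4]^2, I[4,4].
μ_θ-semistable layers: μ^(1)=9/2; μ^(2)=4; μ^(3)=-3; μ^(4)=-4

((0, 0, 2, 2); (0, 0, 0, 1); (2, 0, 0, 0); (2, 2, 0, 0))


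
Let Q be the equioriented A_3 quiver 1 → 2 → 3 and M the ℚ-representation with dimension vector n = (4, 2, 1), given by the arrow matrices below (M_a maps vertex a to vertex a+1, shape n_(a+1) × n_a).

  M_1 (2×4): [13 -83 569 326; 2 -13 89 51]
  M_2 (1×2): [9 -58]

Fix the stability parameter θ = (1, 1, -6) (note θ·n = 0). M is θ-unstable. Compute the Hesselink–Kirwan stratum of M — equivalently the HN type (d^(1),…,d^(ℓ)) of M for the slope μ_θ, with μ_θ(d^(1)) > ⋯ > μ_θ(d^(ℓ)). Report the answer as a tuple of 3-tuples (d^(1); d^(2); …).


Barcode: M ≅ I[1,1]^2, I[1,2], I[1,3]. HN layers by μ_θ (2 steps, strictly decreasing):
  μ^(1)=1; μ^(2)=-4/3

((3, 1, 0); (1, 1, 1))


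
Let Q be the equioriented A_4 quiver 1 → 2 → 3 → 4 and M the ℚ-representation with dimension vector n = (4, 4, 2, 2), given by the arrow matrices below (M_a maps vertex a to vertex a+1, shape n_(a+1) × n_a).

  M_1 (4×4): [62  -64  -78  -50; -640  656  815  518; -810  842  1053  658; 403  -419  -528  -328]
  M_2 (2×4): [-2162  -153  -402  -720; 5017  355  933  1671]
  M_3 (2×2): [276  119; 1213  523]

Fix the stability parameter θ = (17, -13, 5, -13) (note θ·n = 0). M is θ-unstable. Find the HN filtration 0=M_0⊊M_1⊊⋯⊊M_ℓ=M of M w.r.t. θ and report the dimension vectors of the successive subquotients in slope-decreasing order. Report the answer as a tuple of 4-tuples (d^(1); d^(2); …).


Barcode: M ≅ I[1,1], I[1,2], I[1,4]^2, I[2,2]. HN layers by μ_θ (4 steps, strictly decreasing):
  μ^(1)=17; μ^(2)=2; μ^(3)=-1; μ^(4)=-13

((1, 0, 0, 0); (1, 1, 0, 0); (2, 2, 2, 2); (0, 1, 0, 0))


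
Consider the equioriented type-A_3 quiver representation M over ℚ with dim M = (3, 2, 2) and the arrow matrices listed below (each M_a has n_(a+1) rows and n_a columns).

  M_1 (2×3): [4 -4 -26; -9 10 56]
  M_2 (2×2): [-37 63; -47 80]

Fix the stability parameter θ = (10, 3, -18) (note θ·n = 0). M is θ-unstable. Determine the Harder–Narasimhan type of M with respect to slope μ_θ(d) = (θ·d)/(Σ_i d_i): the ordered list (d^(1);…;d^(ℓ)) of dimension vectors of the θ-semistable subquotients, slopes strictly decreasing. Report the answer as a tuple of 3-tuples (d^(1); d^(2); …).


Via rank(M_{q-1}∘⋯∘M_p): M ≅ I[1,1], I[1,3]^2.
μ_θ-semistable layers: μ^(1)=10; μ^(2)=-5/3

((1, 0, 0); (2, 2, 2))


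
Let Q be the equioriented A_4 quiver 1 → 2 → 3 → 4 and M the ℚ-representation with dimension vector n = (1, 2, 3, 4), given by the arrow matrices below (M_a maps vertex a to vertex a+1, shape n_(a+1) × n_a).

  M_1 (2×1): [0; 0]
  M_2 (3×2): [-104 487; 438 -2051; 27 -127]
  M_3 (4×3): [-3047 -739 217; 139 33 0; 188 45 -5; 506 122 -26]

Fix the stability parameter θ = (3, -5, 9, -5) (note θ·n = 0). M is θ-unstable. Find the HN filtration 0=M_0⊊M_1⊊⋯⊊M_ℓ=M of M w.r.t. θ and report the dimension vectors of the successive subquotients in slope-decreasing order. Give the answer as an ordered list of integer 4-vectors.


Via rank(M_{q-1}∘⋯∘M_p): M ≅ I[1,1], I[2,4]^2, I[3,4], I[4,4].
μ_θ-semistable layers: μ^(1)=3; μ^(2)=2; μ^(3)=-5

((1, 0, 0, 0); (0, 0, 3, 3); (0, 2, 0, 1))


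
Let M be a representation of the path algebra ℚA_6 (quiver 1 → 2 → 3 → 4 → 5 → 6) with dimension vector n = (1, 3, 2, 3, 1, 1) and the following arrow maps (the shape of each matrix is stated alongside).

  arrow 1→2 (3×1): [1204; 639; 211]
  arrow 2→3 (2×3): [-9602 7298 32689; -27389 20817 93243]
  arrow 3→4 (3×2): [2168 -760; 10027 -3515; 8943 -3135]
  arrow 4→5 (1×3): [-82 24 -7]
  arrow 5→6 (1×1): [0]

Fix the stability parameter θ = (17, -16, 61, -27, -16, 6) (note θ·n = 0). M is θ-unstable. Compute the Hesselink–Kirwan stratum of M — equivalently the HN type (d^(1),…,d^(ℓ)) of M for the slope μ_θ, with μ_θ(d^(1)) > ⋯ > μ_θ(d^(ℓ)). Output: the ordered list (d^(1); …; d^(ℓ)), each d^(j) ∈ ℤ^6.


Via rank(M_{q-1}∘⋯∘M_p): M ≅ I[1,5], I[2,2], I[2,3], I[4,4]^2, I[6,6].
μ_θ-semistable layers: μ^(1)=61; μ^(2)=6; μ^(3)=1/2; μ^(4)=-16; μ^(5)=-27

((0, 0, 1, 0, 0, 0); (0, 0, 1, 1, 1, 1); (1, 1, 0, 0, 0, 0); (0, 2, 0, 0, 0, 0); (0, 0, 0, 2, 0, 0))


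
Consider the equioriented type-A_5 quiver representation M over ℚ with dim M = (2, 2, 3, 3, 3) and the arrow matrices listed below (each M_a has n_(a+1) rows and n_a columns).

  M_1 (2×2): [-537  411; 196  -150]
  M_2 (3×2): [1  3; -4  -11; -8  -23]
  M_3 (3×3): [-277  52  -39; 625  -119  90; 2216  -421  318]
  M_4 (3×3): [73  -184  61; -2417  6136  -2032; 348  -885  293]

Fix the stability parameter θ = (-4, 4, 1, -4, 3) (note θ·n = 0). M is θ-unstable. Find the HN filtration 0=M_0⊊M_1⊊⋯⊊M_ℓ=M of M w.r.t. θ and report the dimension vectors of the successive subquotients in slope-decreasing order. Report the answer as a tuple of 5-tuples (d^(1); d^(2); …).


Barcode: M ≅ I[1,5]^2, I[3,5]. HN layers by μ_θ (4 steps, strictly decreasing):
  μ^(1)=3; μ^(2)=1/3; μ^(3)=-3/2; μ^(4)=-4

((0, 0, 0, 0, 3); (0, 2, 2, 2, 0); (0, 0, 1, 1, 0); (2, 0, 0, 0, 0))


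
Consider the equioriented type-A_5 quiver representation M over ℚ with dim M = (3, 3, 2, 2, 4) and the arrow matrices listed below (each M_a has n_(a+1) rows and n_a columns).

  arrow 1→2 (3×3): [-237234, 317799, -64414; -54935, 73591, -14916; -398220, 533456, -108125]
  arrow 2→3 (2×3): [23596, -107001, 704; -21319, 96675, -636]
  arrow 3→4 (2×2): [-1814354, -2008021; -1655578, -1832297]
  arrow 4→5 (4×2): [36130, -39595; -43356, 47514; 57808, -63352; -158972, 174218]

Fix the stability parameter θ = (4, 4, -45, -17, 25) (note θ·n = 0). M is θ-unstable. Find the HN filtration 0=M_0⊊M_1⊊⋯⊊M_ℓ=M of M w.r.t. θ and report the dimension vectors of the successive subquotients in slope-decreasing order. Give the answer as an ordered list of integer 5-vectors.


Barcode: M ≅ I[1,2], I[1,3], I[1,5], I[4,4], I[5,5]^3. HN layers by μ_θ (5 steps, strictly decreasing):
  μ^(1)=25; μ^(2)=4; μ^(3)=-37/3; μ^(4)=-27/2; μ^(5)=-17

((0, 0, 0, 0, 4); (1, 1, 0, 0, 0); (1, 1, 1, 0, 0); (1, 1, 1, 1, 0); (0, 0, 0, 1, 0))


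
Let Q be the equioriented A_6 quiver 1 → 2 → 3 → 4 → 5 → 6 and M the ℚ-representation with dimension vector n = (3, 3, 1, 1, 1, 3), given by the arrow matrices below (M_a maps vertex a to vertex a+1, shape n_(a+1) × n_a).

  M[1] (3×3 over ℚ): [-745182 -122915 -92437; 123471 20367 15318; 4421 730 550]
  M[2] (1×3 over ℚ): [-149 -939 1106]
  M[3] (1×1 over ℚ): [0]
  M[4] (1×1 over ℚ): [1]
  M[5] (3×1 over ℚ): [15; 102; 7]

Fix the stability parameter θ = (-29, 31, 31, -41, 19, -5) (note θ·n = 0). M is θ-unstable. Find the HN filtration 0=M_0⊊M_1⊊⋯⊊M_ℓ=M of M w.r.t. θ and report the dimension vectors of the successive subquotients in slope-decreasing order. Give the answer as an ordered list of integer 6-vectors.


Interval decomposition of M: I[1,2]^2, I[1,3], I[4,6], I[6,6]^2.
HN type (ℓ=5): μ^(1)=31; μ^(2)=7; μ^(3)=-5; μ^(4)=-29; μ^(5)=-41

((0, 3, 1, 0, 0, 0); (0, 0, 0, 0, 1, 1); (0, 0, 0, 0, 0, 2); (3, 0, 0, 0, 0, 0); (0, 0, 0, 1, 0, 0))


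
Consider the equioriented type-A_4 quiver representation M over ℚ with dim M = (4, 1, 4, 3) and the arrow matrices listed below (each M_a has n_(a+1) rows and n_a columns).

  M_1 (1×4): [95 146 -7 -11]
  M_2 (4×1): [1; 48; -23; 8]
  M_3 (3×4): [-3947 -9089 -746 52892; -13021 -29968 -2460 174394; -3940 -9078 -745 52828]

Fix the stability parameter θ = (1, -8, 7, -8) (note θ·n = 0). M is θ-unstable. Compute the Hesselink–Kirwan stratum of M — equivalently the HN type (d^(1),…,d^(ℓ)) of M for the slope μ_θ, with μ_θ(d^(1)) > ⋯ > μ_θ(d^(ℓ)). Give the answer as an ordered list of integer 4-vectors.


Barcode: M ≅ I[1,1]^3, I[1,4], I[3,3], I[3,4]^2. HN layers by μ_θ (4 steps, strictly decreasing):
  μ^(1)=7; μ^(2)=1; μ^(3)=-1/2; μ^(4)=-7/2

((0, 0, 1, 0); (3, 0, 0, 0); (0, 0, 3, 3); (1, 1, 0, 0))


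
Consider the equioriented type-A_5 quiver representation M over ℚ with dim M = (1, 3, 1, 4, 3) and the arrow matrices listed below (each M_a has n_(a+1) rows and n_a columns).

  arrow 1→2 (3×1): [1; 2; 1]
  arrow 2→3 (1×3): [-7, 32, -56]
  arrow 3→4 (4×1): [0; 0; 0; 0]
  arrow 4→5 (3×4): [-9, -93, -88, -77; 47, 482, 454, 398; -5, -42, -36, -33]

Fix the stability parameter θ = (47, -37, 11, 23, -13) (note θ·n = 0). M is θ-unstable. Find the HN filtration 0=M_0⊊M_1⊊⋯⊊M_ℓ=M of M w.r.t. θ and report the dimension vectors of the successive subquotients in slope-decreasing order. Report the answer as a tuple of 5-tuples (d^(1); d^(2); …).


Barcode: M ≅ I[1,3], I[2,2]^2, I[4,4], I[4,5]^3. HN layers by μ_θ (4 steps, strictly decreasing):
  μ^(1)=23; μ^(2)=11; μ^(3)=5; μ^(4)=-37

((0, 0, 0, 1, 0); (0, 0, 1, 0, 0); (1, 1, 0, 3, 3); (0, 2, 0, 0, 0))


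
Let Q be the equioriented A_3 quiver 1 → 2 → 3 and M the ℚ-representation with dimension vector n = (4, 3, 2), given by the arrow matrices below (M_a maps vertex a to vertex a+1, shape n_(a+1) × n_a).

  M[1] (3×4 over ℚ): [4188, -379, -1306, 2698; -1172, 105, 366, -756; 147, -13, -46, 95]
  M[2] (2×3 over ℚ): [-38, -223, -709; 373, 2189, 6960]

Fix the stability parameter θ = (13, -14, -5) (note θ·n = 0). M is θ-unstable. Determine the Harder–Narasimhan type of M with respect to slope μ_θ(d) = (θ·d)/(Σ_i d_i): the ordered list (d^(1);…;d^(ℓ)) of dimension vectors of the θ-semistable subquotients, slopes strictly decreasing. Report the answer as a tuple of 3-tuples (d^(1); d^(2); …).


Interval decomposition of M: I[1,1], I[1,2], I[1,3]^2.
HN type (ℓ=3): μ^(1)=13; μ^(2)=-1/2; μ^(3)=-2

((1, 0, 0); (1, 1, 0); (2, 2, 2))


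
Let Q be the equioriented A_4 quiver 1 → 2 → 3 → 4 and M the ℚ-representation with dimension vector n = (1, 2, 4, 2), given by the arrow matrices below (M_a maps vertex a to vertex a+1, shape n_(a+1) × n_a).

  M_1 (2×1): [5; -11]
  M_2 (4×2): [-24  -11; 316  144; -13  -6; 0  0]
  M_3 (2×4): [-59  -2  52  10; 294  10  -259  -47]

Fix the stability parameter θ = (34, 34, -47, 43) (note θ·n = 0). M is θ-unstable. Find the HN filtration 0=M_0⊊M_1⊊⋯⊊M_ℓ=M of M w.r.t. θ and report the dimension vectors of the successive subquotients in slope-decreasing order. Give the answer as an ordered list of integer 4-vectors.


Interval decomposition of M: I[1,4], I[2,4], I[3,3]^2.
HN type (ℓ=4): μ^(1)=43; μ^(2)=7; μ^(3)=-13/2; μ^(4)=-47

((0, 0, 0, 2); (1, 1, 1, 0); (0, 1, 1, 0); (0, 0, 2, 0))


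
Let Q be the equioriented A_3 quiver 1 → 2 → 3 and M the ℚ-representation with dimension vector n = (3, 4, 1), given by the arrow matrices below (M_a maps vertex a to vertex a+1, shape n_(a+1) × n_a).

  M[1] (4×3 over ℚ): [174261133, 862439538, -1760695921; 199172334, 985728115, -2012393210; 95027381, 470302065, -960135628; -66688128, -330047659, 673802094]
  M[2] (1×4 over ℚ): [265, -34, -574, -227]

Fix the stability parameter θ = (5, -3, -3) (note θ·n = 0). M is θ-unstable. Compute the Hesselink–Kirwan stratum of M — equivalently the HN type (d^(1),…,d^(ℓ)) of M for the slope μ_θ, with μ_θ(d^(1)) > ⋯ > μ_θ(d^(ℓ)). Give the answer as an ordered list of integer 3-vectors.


Via rank(M_{q-1}∘⋯∘M_p): M ≅ I[1,2]^2, I[1,3], I[2,2].
μ_θ-semistable layers: μ^(1)=1; μ^(2)=-1/3; μ^(3)=-3

((2, 2, 0); (1, 1, 1); (0, 1, 0))


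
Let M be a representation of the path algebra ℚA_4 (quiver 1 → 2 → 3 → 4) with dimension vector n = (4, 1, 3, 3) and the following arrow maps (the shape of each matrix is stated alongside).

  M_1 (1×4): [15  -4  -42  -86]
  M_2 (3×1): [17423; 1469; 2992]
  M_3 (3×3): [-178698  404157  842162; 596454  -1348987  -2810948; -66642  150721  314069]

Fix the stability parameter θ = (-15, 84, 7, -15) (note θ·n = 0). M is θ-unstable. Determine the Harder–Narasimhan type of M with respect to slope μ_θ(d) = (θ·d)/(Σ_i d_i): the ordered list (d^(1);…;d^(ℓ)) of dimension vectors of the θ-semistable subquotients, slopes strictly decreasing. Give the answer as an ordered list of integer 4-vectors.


Interval decomposition of M: I[1,1]^3, I[1,4], I[3,3], I[3,4], I[4,4].
HN type (ℓ=4): μ^(1)=76/3; μ^(2)=7; μ^(3)=-4; μ^(4)=-15

((0, 1, 1, 1); (0, 0, 1, 0); (0, 0, 1, 1); (4, 0, 0, 1))


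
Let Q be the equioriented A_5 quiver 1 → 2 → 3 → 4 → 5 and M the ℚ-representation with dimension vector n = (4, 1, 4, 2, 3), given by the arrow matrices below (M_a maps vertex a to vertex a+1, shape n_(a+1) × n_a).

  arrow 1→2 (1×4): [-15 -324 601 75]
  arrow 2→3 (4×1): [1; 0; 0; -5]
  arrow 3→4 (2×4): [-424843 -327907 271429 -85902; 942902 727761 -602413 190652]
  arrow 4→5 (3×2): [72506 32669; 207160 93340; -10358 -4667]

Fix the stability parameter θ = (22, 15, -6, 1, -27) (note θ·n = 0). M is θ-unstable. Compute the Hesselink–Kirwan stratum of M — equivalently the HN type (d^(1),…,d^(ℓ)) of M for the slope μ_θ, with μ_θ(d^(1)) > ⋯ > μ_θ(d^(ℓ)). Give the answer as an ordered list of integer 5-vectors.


Interval decomposition of M: I[1,1]^3, I[1,4], I[3,3]^2, I[3,5], I[5,5]^2.
HN type (ℓ=5): μ^(1)=22; μ^(2)=8; μ^(3)=-6; μ^(4)=-32/3; μ^(5)=-27

((3, 0, 0, 0, 0); (1, 1, 1, 1, 0); (0, 0, 2, 0, 0); (0, 0, 1, 1, 1); (0, 0, 0, 0, 2))


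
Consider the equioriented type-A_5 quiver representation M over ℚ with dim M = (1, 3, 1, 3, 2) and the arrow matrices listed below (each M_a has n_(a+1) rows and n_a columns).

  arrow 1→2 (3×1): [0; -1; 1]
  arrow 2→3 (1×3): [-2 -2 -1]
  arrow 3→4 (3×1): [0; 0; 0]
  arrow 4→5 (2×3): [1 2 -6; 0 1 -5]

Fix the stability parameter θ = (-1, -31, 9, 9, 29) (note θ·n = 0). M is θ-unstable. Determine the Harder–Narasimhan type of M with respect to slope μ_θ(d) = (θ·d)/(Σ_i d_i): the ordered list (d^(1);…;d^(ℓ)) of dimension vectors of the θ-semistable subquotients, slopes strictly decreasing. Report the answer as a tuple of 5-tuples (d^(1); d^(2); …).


Via rank(M_{q-1}∘⋯∘M_p): M ≅ I[1,3], I[2,2]^2, I[4,4], I[4,5]^2.
μ_θ-semistable layers: μ^(1)=29; μ^(2)=9; μ^(3)=-16; μ^(4)=-31

((0, 0, 0, 0, 2); (0, 0, 1, 3, 0); (1, 1, 0, 0, 0); (0, 2, 0, 0, 0))


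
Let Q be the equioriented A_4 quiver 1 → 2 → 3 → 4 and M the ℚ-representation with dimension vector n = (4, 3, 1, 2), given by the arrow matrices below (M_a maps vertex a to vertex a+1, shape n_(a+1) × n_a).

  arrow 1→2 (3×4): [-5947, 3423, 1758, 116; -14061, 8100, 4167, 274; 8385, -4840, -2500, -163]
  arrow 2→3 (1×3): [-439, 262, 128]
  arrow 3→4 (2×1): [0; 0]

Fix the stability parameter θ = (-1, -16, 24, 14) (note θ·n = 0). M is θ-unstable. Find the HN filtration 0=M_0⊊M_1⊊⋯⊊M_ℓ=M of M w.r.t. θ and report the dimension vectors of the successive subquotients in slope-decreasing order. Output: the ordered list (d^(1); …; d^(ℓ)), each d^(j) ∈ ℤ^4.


Via rank(M_{q-1}∘⋯∘M_p): M ≅ I[1,1], I[1,2]^2, I[1,3], I[4,4]^2.
μ_θ-semistable layers: μ^(1)=24; μ^(2)=14; μ^(3)=-1; μ^(4)=-17/2

((0, 0, 1, 0); (0, 0, 0, 2); (1, 0, 0, 0); (3, 3, 0, 0))


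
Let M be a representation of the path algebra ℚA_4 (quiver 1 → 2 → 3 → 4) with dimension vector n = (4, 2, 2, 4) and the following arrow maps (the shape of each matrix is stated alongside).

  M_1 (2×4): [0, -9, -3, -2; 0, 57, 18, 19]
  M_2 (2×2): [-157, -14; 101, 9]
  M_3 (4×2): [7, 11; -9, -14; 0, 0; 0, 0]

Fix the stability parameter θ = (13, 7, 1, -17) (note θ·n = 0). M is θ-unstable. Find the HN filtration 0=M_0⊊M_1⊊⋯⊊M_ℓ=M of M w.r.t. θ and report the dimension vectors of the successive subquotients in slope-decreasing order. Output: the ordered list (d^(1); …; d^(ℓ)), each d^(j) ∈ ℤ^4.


Barcode: M ≅ I[1,1]^2, I[1,4]^2, I[4,4]^2. HN layers by μ_θ (3 steps, strictly decreasing):
  μ^(1)=13; μ^(2)=1; μ^(3)=-17

((2, 0, 0, 0); (2, 2, 2, 2); (0, 0, 0, 2))


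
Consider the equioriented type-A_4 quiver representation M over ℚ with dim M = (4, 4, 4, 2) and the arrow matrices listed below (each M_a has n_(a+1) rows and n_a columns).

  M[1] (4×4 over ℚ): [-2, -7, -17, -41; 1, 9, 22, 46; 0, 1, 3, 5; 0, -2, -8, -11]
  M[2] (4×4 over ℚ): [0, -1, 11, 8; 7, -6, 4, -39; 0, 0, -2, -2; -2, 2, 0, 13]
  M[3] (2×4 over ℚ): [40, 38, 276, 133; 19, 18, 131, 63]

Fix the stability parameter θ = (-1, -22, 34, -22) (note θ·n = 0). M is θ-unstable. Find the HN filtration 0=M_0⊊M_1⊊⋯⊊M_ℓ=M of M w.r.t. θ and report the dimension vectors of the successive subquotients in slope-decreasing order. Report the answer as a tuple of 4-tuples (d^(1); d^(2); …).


Interval decomposition of M: I[1,3]^2, I[1,4]^2.
HN type (ℓ=3): μ^(1)=34; μ^(2)=6; μ^(3)=-23/2

((0, 0, 2, 0); (0, 0, 2, 2); (4, 4, 0, 0))


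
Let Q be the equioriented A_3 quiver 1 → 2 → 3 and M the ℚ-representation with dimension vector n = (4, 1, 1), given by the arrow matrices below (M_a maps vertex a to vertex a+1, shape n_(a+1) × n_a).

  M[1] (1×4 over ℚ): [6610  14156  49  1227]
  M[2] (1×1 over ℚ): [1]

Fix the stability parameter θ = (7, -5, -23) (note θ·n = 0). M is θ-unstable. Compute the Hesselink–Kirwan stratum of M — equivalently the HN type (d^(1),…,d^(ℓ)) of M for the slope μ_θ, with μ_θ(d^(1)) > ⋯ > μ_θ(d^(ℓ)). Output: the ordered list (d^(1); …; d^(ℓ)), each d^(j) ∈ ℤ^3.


Via rank(M_{q-1}∘⋯∘M_p): M ≅ I[1,1]^3, I[1,3].
μ_θ-semistable layers: μ^(1)=7; μ^(2)=-7

((3, 0, 0); (1, 1, 1))


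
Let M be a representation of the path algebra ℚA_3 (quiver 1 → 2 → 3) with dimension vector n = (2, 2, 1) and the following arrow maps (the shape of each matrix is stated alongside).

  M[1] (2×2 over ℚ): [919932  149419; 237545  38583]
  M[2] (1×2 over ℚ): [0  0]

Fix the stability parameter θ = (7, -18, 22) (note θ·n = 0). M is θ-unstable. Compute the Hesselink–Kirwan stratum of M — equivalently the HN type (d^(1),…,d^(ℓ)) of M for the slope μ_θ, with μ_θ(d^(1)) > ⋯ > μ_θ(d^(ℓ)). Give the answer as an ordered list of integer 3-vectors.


Via rank(M_{q-1}∘⋯∘M_p): M ≅ I[1,2]^2, I[3,3].
μ_θ-semistable layers: μ^(1)=22; μ^(2)=-11/2

((0, 0, 1); (2, 2, 0))


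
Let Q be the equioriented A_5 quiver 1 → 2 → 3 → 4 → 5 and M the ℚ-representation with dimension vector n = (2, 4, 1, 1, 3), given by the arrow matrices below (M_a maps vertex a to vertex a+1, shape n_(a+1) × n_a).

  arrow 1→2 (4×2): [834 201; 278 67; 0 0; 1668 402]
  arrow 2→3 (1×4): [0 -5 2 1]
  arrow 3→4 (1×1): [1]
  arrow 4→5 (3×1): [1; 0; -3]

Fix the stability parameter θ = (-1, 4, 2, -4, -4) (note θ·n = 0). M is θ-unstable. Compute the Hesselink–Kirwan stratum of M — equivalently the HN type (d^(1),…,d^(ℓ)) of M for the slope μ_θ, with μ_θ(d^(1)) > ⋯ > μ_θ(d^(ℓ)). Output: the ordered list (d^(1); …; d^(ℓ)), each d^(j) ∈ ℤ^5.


Barcode: M ≅ I[1,1], I[1,5], I[2,2]^3, I[5,5]^2. HN layers by μ_θ (4 steps, strictly decreasing):
  μ^(1)=4; μ^(2)=-1/2; μ^(3)=-1; μ^(4)=-4

((0, 3, 0, 0, 0); (0, 1, 1, 1, 1); (2, 0, 0, 0, 0); (0, 0, 0, 0, 2))


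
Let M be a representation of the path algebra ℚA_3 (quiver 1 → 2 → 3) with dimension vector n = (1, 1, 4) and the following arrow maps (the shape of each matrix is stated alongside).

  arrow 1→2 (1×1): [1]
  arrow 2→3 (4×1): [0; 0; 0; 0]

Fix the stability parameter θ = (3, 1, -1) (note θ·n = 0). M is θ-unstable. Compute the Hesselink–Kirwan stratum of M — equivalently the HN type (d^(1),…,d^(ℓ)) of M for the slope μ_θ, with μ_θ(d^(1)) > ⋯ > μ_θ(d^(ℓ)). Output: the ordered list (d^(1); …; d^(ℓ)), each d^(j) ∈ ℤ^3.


Via rank(M_{q-1}∘⋯∘M_p): M ≅ I[1,2], I[3,3]^4.
μ_θ-semistable layers: μ^(1)=2; μ^(2)=-1

((1, 1, 0); (0, 0, 4))


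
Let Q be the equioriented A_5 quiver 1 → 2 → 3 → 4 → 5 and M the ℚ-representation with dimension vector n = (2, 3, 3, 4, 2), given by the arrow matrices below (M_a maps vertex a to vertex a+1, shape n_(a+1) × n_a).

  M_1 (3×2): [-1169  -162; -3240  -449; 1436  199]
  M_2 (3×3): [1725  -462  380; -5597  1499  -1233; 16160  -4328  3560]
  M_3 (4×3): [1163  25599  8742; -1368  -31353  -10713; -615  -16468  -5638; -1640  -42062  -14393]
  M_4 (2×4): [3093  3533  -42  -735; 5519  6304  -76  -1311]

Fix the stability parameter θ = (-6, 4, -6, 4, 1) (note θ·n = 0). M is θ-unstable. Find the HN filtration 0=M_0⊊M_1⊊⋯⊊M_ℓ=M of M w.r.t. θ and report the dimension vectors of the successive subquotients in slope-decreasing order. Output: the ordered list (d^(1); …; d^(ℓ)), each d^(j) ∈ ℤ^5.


Interval decomposition of M: I[1,2], I[1,5], I[2,5], I[3,4], I[4,4].
HN type (ℓ=4): μ^(1)=4; μ^(2)=5/2; μ^(3)=-1; μ^(4)=-6

((0, 1, 0, 2, 0); (0, 0, 0, 2, 2); (0, 2, 2, 0, 0); (2, 0, 1, 0, 0))


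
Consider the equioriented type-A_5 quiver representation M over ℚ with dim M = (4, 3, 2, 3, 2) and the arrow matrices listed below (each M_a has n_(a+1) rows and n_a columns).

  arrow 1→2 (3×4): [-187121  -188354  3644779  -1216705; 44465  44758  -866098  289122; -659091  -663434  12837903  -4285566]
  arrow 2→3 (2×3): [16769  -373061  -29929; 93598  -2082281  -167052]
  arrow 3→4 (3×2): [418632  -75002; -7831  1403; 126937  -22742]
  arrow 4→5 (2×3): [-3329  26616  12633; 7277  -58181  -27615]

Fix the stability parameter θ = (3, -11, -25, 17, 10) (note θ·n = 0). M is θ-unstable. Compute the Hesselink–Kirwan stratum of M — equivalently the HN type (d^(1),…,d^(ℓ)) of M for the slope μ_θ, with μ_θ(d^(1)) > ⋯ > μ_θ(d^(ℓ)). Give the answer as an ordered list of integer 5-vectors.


Interval decomposition of M: I[1,1], I[1,2], I[1,5]^2, I[4,4].
HN type (ℓ=5): μ^(1)=17; μ^(2)=27/2; μ^(3)=3; μ^(4)=-4; μ^(5)=-11

((0, 0, 0, 1, 0); (0, 0, 0, 2, 2); (1, 0, 0, 0, 0); (1, 1, 0, 0, 0); (2, 2, 2, 0, 0))


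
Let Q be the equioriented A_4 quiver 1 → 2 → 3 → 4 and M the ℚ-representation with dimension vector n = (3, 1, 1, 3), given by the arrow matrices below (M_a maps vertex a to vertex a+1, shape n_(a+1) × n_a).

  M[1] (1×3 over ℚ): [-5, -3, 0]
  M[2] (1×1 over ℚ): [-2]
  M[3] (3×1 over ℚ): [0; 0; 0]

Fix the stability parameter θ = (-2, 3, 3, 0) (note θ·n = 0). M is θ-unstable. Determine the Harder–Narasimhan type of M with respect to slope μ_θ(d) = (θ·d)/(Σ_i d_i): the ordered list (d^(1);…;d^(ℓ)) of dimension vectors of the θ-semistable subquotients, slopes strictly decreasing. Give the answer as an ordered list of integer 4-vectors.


Barcode: M ≅ I[1,1]^2, I[1,3], I[4,4]^3. HN layers by μ_θ (3 steps, strictly decreasing):
  μ^(1)=3; μ^(2)=0; μ^(3)=-2

((0, 1, 1, 0); (0, 0, 0, 3); (3, 0, 0, 0))


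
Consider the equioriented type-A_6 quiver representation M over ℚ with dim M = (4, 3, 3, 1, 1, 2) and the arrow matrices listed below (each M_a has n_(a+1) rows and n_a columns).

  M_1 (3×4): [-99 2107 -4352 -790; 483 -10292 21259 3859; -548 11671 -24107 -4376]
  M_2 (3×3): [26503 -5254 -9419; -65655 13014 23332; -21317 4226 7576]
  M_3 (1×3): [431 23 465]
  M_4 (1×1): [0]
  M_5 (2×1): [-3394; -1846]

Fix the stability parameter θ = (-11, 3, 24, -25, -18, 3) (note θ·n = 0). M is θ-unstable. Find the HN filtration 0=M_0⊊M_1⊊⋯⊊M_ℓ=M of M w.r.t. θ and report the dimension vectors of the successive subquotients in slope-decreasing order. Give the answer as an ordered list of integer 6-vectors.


Interval decomposition of M: I[1,1], I[1,2], I[1,3], I[1,4], I[3,3], I[5,6], I[6,6].
HN type (ℓ=5): μ^(1)=24; μ^(2)=3; μ^(3)=2/3; μ^(4)=-11; μ^(5)=-18

((0, 0, 2, 0, 0, 0); (0, 2, 0, 0, 0, 2); (0, 1, 1, 1, 0, 0); (4, 0, 0, 0, 0, 0); (0, 0, 0, 0, 1, 0))
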